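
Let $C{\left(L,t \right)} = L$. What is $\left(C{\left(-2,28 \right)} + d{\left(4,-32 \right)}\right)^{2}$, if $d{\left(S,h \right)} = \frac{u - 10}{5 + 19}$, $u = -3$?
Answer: $\frac{3721}{576} \approx 6.4601$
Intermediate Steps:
$d{\left(S,h \right)} = - \frac{13}{24}$ ($d{\left(S,h \right)} = \frac{-3 - 10}{5 + 19} = - \frac{13}{24}$)
$\left(C{\left(-2,28 \right)} + d{\left(4,-32 \right)}\right)^{2} = \left(-2 - \frac{13}{24}\right)^{2} = \left(- \frac{61}{24}\right)^{2} = \frac{3721}{576}$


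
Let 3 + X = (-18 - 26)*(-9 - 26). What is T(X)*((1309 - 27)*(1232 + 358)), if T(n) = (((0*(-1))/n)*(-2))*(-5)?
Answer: 0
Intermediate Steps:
X = 1537 (X = -3 + (-18 - 26)*(-9 - 26) = -3 - 44*(-35) = -3 + 1540 = 1537)
T(n) = 0 (T(n) = ((0/n)*(-2))*(-5) = (0*(-2))*(-5) = 0*(-5) = 0)
T(X)*((1309 - 27)*(1232 + 358)) = 0*((1309 - 27)*(1232 + 358)) = 0*(1282*1590) = 0*2038380 = 0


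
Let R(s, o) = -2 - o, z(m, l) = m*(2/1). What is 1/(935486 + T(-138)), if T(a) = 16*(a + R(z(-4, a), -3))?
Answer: 1/933294 ≈ 1.0715e-6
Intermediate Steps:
z(m, l) = 2*m (z(m, l) = m*(2*1) = m*2 = 2*m)
T(a) = 16 + 16*a (T(a) = 16*(a + (-2 - 1*(-3))) = 16*(a + (-2 + 3)) = 16*(a + 1) = 16*(1 + a) = 16 + 16*a)
1/(935486 + T(-138)) = 1/(935486 + (16 + 16*(-138))) = 1/(935486 + (16 - 2208)) = 1/(935486 - 2192) = 1/933294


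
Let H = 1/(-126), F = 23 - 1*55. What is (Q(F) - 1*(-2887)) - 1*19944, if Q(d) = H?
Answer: -2149183/126 ≈ -17057.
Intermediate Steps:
F = -32 (F = 23 - 55 = -32)
H = -1/126 ≈ -0.0079365
Q(d) = -1/126
(Q(F) - 1*(-2887)) - 1*19944 = (-1/126 - 1*(-2887)) - 1*19944 = (-1/126 + 2887) - 19944 = 363761/126 - 19944 = -2149183/126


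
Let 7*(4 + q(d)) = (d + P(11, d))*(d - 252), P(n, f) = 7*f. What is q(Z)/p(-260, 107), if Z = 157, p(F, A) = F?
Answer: 29837/455 ≈ 65.576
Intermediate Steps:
q(d) = -4 + 8*d*(-252 + d)/7 (q(d) = -4 + ((d + 7*d)*(d - 252))/7 = -4 + ((8*d)*(-252 + d))/7 = -4 + (8*d*(-252 + d))/7 = -4 + 8*d*(-252 + d)/7)
q(Z)/p(-260, 107) = (-4 - 288*157 + (8/7)*157²)/(-260) = (-4 - 45216 + (8/7)*24649)*(-1/260) = (-4 - 45216 + 197192/7)*(-1/260) = -119348/7*(-1/260) = 29837/455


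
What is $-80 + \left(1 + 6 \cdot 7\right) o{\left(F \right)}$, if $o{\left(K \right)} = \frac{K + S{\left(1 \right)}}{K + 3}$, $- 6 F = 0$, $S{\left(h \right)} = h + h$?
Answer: $- \frac{154}{3} \approx -51.333$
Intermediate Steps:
$S{\left(h \right)} = 2 h$
$F = 0$ ($F = \left(- \frac{1}{6}\right) 0 = 0$)
$o{\left(K \right)} = \frac{2 + K}{3 + K}$ ($o{\left(K \right)} = \frac{K + 2 \cdot 1}{K + 3} = \frac{K + 2}{3 + K} = \frac{2 + K}{3 + K}$)
$-80 + \left(1 + 6 \cdot 7\right) o{\left(F \right)} = -80 + \left(1 + 6 \cdot 7\right) \frac{2 + 0}{3 + 0} = -80 + \left(1 + 42\right) \frac{1}{3} \cdot 2 = -80 + 43 \cdot \frac{1}{3} \cdot 2 = -80 + 43 \cdot \frac{2}{3} = -80 + \frac{86}{3} = - \frac{154}{3}$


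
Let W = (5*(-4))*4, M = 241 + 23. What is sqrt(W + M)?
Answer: 2*sqrt(46) ≈ 13.565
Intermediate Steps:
M = 264
W = -80 (W = -20*4 = -80)
sqrt(W + M) = sqrt(-80 + 264) = sqrt(184) = 2*sqrt(46)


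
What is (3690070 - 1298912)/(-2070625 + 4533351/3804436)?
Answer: -9097007576888/7877555759149 ≈ -1.1548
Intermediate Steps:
(3690070 - 1298912)/(-2070625 + 4533351/3804436) = 2391158/(-2070625 + 4533351*(1/3804436)) = 2391158/(-2070625 + 4533351/3804436) = 2391158/(-7877555759149/3804436) = 2391158*(-3804436/7877555759149) = -9097007576888/7877555759149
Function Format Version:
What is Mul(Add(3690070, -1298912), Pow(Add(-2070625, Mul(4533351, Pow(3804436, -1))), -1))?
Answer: Rational(-9097007576888, 7877555759149) ≈ -1.1548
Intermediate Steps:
Mul(Add(3690070, -1298912), Pow(Add(-2070625, Mul(4533351, Pow(3804436, -1))), -1)) = Mul(2391158, Pow(Add(-2070625, Mul(4533351, Rational(1, 3804436))), -1)) = Mul(2391158, Pow(Add(-2070625, Rational(4533351, 3804436)), -1)) = Mul(2391158, Pow(Rational(-7877555759149, 3804436), -1)) = Mul(2391158, Rational(-3804436, 7877555759149)) = Rational(-9097007576888, 7877555759149)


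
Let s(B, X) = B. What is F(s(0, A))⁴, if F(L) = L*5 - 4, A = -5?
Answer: 256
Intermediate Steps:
F(L) = -4 + 5*L (F(L) = 5*L - 4 = -4 + 5*L)
F(s(0, A))⁴ = (-4 + 5*0)⁴ = (-4 + 0)⁴ = (-4)⁴ = 256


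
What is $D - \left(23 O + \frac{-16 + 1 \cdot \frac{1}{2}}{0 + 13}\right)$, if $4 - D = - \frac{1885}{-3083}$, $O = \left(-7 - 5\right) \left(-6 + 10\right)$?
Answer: $\frac{88861627}{80158} \approx 1108.6$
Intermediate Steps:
$O = -48$ ($O = \left(-12\right) 4 = -48$)
$D = \frac{10447}{3083}$ ($D = 4 - - \frac{1885}{-3083} = 4 - \left(-1885\right) \left(- \frac{1}{3083}\right) = 4 - \frac{1885}{3083} = \frac{10447}{3083} \approx 3.3886$)
$D - \left(23 O + \frac{-16 + 1 \cdot \frac{1}{2}}{0 + 13}\right) = \frac{10447}{3083} - \left(23 \left(-48\right) + \frac{-16 + 1 \cdot \frac{1}{2}}{0 + 13}\right) = \frac{10447}{3083} - \left(-1104 + \frac{-16 + 1 \cdot \frac{1}{2}}{13}\right) = \frac{10447}{3083} - \left(-1104 + \left(-16 + \frac{1}{2}\right) \frac{1}{13}\right) = \frac{10447}{3083} - \left(-1104 - \frac{31}{26}\right) = \frac{10447}{3083} - - \frac{28735}{26} = \frac{10447}{3083} + \frac{28735}{26} = \frac{88861627}{80158}$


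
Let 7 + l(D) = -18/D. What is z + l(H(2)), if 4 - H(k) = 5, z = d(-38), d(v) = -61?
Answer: -50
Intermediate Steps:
z = -61
H(k) = -1 (H(k) = 4 - 1*5 = 4 - 5 = -1)
l(D) = -7 - 18/D
z + l(H(2)) = -61 + (-7 - 18/(-1)) = -61 + (-7 - 18*(-1)) = -61 + (-7 + 18) = -61 + 11 = -50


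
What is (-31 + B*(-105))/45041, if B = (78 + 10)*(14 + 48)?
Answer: -572911/45041 ≈ -12.720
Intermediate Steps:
B = 5456 (B = 88*62 = 5456)
(-31 + B*(-105))/45041 = (-31 + 5456*(-105))/45041 = (-31 - 572880)*(1/45041) = -572911*1/45041 = -572911/45041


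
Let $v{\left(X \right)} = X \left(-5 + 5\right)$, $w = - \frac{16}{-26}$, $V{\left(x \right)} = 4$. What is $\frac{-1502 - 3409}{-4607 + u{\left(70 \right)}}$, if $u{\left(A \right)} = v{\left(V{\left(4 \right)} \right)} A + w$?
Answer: $\frac{21281}{19961} \approx 1.0661$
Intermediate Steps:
$w = \frac{8}{13}$ ($w = \left(-16\right) \left(- \frac{1}{26}\right) = \frac{8}{13} \approx 0.61539$)
$v{\left(X \right)} = 0$ ($v{\left(X \right)} = X 0 = 0$)
$u{\left(A \right)} = \frac{8}{13}$ ($u{\left(A \right)} = 0 A + \frac{8}{13} = 0 + \frac{8}{13} = \frac{8}{13}$)
$\frac{-1502 - 3409}{-4607 + u{\left(70 \right)}} = \frac{-1502 - 3409}{-4607 + \frac{8}{13}} = - \frac{4911}{- \frac{59883}{13}} = \left(-4911\right) \left(- \frac{13}{59883}\right) = \frac{21281}{19961}$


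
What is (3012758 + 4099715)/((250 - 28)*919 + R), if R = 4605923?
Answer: 7112473/4809941 ≈ 1.4787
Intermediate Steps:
(3012758 + 4099715)/((250 - 28)*919 + R) = (3012758 + 4099715)/((250 - 28)*919 + 4605923) = 7112473/(222*919 + 4605923) = 7112473/(204018 + 4605923) = 7112473/4809941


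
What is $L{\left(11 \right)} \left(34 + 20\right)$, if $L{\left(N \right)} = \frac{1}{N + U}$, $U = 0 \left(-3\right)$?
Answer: $\frac{54}{11} \approx 4.9091$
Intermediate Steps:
$U = 0$
$L{\left(N \right)} = \frac{1}{N}$ ($L{\left(N \right)} = \frac{1}{N + 0} = \frac{1}{N}$)
$L{\left(11 \right)} \left(34 + 20\right) = \frac{34 + 20}{11} = \frac{1}{11} \cdot 54 = \frac{54}{11}$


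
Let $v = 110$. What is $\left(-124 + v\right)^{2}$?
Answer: $196$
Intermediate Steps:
$\left(-124 + v\right)^{2} = \left(-124 + 110\right)^{2} = \left(-14\right)^{2} = 196$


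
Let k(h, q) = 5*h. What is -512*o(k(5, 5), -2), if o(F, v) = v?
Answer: 1024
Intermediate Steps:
-512*o(k(5, 5), -2) = -512*(-2) = 1024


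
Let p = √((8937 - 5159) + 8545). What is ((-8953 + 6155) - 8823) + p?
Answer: -11621 + √12323 ≈ -11510.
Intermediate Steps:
p = √12323 (p = √(3778 + 8545) = √12323 ≈ 111.01)
((-8953 + 6155) - 8823) + p = ((-8953 + 6155) - 8823) + √12323 = (-2798 - 8823) + √12323 = -11621 + √12323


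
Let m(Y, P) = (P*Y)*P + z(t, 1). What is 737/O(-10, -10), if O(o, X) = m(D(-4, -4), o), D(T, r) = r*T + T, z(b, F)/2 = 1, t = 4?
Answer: 737/1202 ≈ 0.61314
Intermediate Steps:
z(b, F) = 2 (z(b, F) = 2*1 = 2)
D(T, r) = T + T*r (D(T, r) = T*r + T = T + T*r)
m(Y, P) = 2 + Y*P² (m(Y, P) = (P*Y)*P + 2 = Y*P² + 2 = 2 + Y*P²)
O(o, X) = 2 + 12*o² (O(o, X) = 2 + (-4*(1 - 4))*o² = 2 + (-4*(-3))*o² = 2 + 12*o²)
737/O(-10, -10) = 737/(2 + 12*(-10)²) = 737/(2 + 12*100) = 737/(2 + 1200) = 737/1202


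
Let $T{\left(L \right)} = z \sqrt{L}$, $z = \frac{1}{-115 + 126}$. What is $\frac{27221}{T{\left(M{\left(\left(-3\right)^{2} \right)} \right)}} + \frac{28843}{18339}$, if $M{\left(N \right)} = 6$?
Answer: $\frac{28843}{18339} + \frac{299431 \sqrt{6}}{6} \approx 1.2224 \cdot 10^{5}$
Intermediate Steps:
$z = \frac{1}{11} \approx 0.090909$
$T{\left(L \right)} = \frac{\sqrt{L}}{11}$
$\frac{27221}{T{\left(M{\left(\left(-3\right)^{2} \right)} \right)}} + \frac{28843}{18339} = \frac{27221}{\frac{1}{11} \sqrt{6}} + \frac{28843}{18339} = 27221 \frac{11 \sqrt{6}}{6} + 28843 \cdot \frac{1}{18339} = \frac{299431 \sqrt{6}}{6} + \frac{28843}{18339} = \frac{28843}{18339} + \frac{299431 \sqrt{6}}{6}$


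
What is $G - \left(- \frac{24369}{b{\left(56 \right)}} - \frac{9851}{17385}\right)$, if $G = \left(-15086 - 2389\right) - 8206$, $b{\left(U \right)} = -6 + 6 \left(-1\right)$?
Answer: $- \frac{1927035691}{69540} \approx -27711.0$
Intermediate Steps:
$b{\left(U \right)} = -12$ ($b{\left(U \right)} = -6 - 6 = -12$)
$G = -25681$ ($G = -17475 - 8206 = -25681$)
$G - \left(- \frac{24369}{b{\left(56 \right)}} - \frac{9851}{17385}\right) = -25681 - \left(- \frac{24369}{-12} - \frac{9851}{17385}\right) = -25681 - \left(\left(-24369\right) \left(- \frac{1}{12}\right) - \frac{9851}{17385}\right) = -25681 - \left(\frac{8123}{4} - \frac{9851}{17385}\right) = -25681 - \frac{141178951}{69540} = - \frac{1927035691}{69540}$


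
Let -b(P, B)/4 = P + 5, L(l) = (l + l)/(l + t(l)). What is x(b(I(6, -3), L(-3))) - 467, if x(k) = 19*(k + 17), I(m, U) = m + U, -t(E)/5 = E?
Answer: -752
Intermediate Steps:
t(E) = -5*E
I(m, U) = U + m
L(l) = -½ (L(l) = (l + l)/(l - 5*l) = (2*l)/((-4*l)) = (2*l)*(-1/(4*l)) = -½)
b(P, B) = -20 - 4*P (b(P, B) = -4*(P + 5) = -4*(5 + P) = -20 - 4*P)
x(k) = 323 + 19*k (x(k) = 19*(17 + k) = 323 + 19*k)
x(b(I(6, -3), L(-3))) - 467 = (323 + 19*(-20 - 4*(-3 + 6))) - 467 = (323 + 19*(-20 - 4*3)) - 467 = (323 + 19*(-20 - 12)) - 467 = (323 + 19*(-32)) - 467 = (323 - 608) - 467 = -285 - 467 = -752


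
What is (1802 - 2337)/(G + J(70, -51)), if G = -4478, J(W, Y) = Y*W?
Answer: 535/8048 ≈ 0.066476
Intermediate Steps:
J(W, Y) = W*Y
(1802 - 2337)/(G + J(70, -51)) = (1802 - 2337)/(-4478 + 70*(-51)) = -535/(-4478 - 3570) = -535/(-8048) = -535*(-1/8048) = 535/8048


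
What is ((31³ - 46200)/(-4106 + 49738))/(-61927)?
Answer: 16409/2825852864 ≈ 5.8067e-6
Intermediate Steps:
((31³ - 46200)/(-4106 + 49738))/(-61927) = ((29791 - 46200)/45632)*(-1/61927) = -16409*1/45632*(-1/61927) = -16409/45632*(-1/61927) = 16409/2825852864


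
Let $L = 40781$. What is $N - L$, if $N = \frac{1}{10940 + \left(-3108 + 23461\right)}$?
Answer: $- \frac{1276159832}{31293} \approx -40781.0$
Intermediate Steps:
$N = \frac{1}{31293}$ ($N = \frac{1}{10940 + 20353} = \frac{1}{31293} \approx 3.1956 \cdot 10^{-5}$)
$N - L = \frac{1}{31293} - 40781 = - \frac{1276159832}{31293}$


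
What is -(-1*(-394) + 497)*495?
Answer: -441045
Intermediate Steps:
-(-1*(-394) + 497)*495 = -(394 + 497)*495 = -891*495 = -1*441045 = -441045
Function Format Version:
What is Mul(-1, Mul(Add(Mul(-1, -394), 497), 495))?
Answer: -441045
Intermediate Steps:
Mul(-1, Mul(Add(Mul(-1, -394), 497), 495)) = Mul(-1, Mul(Add(394, 497), 495)) = Mul(-1, Mul(891, 495)) = Mul(-1, 441045) = -441045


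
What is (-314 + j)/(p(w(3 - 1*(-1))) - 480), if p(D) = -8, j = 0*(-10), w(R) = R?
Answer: 157/244 ≈ 0.64344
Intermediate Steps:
j = 0
(-314 + j)/(p(w(3 - 1*(-1))) - 480) = (-314 + 0)/(-8 - 480) = -314/(-488) = -314*(-1/488) = 157/244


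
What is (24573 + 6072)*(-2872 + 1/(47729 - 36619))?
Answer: -195563635551/2222 ≈ -8.8012e+7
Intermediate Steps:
(24573 + 6072)*(-2872 + 1/(47729 - 36619)) = 30645*(-2872 + 1/11110) = 30645*(-31907919/11110) = -195563635551/2222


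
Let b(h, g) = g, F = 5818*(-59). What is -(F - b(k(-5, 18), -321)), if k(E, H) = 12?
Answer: 342941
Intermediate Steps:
F = -343262
-(F - b(k(-5, 18), -321)) = -(-343262 - 1*(-321)) = -(-343262 + 321) = -1*(-342941) = 342941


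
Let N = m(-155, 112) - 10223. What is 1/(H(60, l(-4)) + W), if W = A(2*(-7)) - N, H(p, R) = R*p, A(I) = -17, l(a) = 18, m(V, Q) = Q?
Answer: 1/11174 ≈ 8.9493e-5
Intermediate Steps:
N = -10111 (N = 112 - 10223 = -10111)
W = 10094 (W = -17 - 1*(-10111) = -17 + 10111 = 10094)
1/(H(60, l(-4)) + W) = 1/(18*60 + 10094) = 1/(1080 + 10094) = 1/11174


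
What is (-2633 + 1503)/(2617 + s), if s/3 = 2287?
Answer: -565/4739 ≈ -0.11922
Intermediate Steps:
s = 6861 (s = 3*2287 = 6861)
(-2633 + 1503)/(2617 + s) = (-2633 + 1503)/(2617 + 6861) = -1130/9478 = -1130*1/9478 = -565/4739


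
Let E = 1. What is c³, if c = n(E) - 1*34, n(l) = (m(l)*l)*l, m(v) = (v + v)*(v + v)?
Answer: -27000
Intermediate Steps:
m(v) = 4*v² (m(v) = (2*v)*(2*v) = 4*v²)
n(l) = 4*l⁴ (n(l) = ((4*l²)*l)*l = (4*l³)*l = 4*l⁴)
c = -30 (c = 4*1⁴ - 1*34 = 4*1 - 34 = 4 - 34 = -30)
c³ = (-30)³ = -27000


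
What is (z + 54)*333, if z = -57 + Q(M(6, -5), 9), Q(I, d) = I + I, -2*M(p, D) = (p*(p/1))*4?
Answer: -48951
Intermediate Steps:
M(p, D) = -2*p**2 (M(p, D) = -p*(p/1)*4/2 = -p*(p*1)*4/2 = -p*p*4/2 = -p**2*4/2 = -2*p**2)
Q(I, d) = 2*I
z = -201 (z = -57 + 2*(-2*6**2) = -57 + 2*(-2*36) = -57 + 2*(-72) = -57 - 144 = -201)
(z + 54)*333 = (-201 + 54)*333 = -147*333 = -48951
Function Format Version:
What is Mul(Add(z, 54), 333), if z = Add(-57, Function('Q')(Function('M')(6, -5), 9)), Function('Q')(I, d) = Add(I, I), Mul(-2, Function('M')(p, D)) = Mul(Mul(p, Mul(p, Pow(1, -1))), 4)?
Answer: -48951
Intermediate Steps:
Function('M')(p, D) = Mul(-2, Pow(p, 2)) (Function('M')(p, D) = Mul(Rational(-1, 2), Mul(Mul(p, Mul(p, Pow(1, -1))), 4)) = Mul(Rational(-1, 2), Mul(Mul(p, Mul(p, 1)), 4)) = Mul(Rational(-1, 2), Mul(Mul(p, p), 4)) = Mul(Rational(-1, 2), Mul(Pow(p, 2), 4)) = Mul(Rational(-1, 2), Mul(4, Pow(p, 2))) = Mul(-2, Pow(p, 2)))
Function('Q')(I, d) = Mul(2, I)
z = -201 (z = Add(-57, Mul(2, Mul(-2, Pow(6, 2)))) = Add(-57, Mul(2, Mul(-2, 36))) = Add(-57, Mul(2, -72)) = Add(-57, -144) = -201)
Mul(Add(z, 54), 333) = Mul(Add(-201, 54), 333) = Mul(-147, 333) = -48951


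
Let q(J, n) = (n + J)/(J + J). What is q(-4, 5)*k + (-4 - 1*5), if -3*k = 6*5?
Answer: -31/4 ≈ -7.7500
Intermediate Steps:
q(J, n) = (J + n)/(2*J) (q(J, n) = (J + n)/((2*J)) = (J + n)*(1/(2*J)) = (J + n)/(2*J))
k = -10 (k = -2*5 = -1/3*30 = -10)
q(-4, 5)*k + (-4 - 1*5) = ((1/2)*(-4 + 5)/(-4))*(-10) + (-4 - 1*5) = ((1/2)*(-1/4)*1)*(-10) + (-4 - 5) = -1/8*(-10) - 9 = 5/4 - 9 = -31/4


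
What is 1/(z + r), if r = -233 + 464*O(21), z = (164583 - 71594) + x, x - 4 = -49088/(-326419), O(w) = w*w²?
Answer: 326419/1432935066104 ≈ 2.2780e-7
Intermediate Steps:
O(w) = w³
x = 1354764/326419 (x = 4 - 49088/(-326419) = 4 - 49088*(-1/326419) = 4 + 49088/326419 = 1354764/326419 ≈ 4.1504)
z = 30354731155/326419 (z = (164583 - 71594) + 1354764/326419 = 92989 + 1354764/326419 = 30354731155/326419 ≈ 92993.)
r = 4296871 (r = -233 + 464*21³ = -233 + 464*9261 = -233 + 4297104 = 4296871)
1/(z + r) = 1/(30354731155/326419 + 4296871) = 1/(1432935066104/326419) = 326419/1432935066104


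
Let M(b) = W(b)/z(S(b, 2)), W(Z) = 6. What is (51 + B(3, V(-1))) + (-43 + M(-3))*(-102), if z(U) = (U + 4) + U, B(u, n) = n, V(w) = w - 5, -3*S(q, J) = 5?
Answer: 3513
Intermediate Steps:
S(q, J) = -5/3 (S(q, J) = -1/3*5 = -5/3)
V(w) = -5 + w
z(U) = 4 + 2*U (z(U) = (4 + U) + U = 4 + 2*U)
M(b) = 9 (M(b) = 6/(4 + 2*(-5/3)) = 6/(4 - 10/3) = 6/(2/3) = 6*(3/2) = 9)
(51 + B(3, V(-1))) + (-43 + M(-3))*(-102) = (51 + (-5 - 1)) + (-43 + 9)*(-102) = (51 - 6) - 34*(-102) = 45 + 3468 = 3513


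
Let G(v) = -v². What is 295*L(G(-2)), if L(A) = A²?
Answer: 4720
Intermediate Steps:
295*L(G(-2)) = 295*(-1*(-2)²)² = 295*(-1*4)² = 295*(-4)² = 295*16 = 4720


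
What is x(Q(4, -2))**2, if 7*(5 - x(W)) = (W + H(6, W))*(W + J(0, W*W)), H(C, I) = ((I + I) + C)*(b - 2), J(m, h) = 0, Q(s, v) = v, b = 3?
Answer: 25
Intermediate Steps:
H(C, I) = C + 2*I (H(C, I) = ((I + I) + C)*(3 - 2) = (2*I + C)*1 = (C + 2*I)*1 = C + 2*I)
x(W) = 5 - W*(6 + 3*W)/7 (x(W) = 5 - (W + (6 + 2*W))*(W + 0)/7 = 5 - (6 + 3*W)*W/7 = 5 - W*(6 + 3*W)/7)
x(Q(4, -2))**2 = (5 - 6/7*(-2) - 3/7*(-2)**2)**2 = (5 + 12/7 - 3/7*4)**2 = (5 + 12/7 - 12/7)**2 = 5**2 = 25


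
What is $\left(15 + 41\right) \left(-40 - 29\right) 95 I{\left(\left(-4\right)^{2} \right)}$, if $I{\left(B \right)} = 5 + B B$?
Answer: $-95807880$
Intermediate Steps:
$I{\left(B \right)} = 5 + B^{2}$
$\left(15 + 41\right) \left(-40 - 29\right) 95 I{\left(\left(-4\right)^{2} \right)} = \left(15 + 41\right) \left(-40 - 29\right) 95 \left(5 + \left(\left(-4\right)^{2}\right)^{2}\right) = 56 \left(-69\right) 95 \left(5 + 16^{2}\right) = \left(-3864\right) 95 \left(5 + 256\right) = \left(-367080\right) 261 = -95807880$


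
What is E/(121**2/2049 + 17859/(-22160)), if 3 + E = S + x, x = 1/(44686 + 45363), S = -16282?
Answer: -66585301621709760/25920736931981 ≈ -2568.8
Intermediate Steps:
x = 1/90049 ≈ 1.1105e-5
E = -1466447964/90049 (E = -3 + (-16282 + 1/90049) = -3 - 1466177817/90049 = -1466447964/90049 ≈ -16285.)
E/(121**2/2049 + 17859/(-22160)) = -1466447964/(90049*(121**2/2049 + 17859/(-22160))) = -1466447964/(90049*(14641*(1/2049) + 17859*(-1/22160))) = -1466447964/(90049*(14641/2049 - 17859/22160)) = -1466447964/(90049*287851469/45405840) = -1466447964/90049*45405840/287851469 = -66585301621709760/25920736931981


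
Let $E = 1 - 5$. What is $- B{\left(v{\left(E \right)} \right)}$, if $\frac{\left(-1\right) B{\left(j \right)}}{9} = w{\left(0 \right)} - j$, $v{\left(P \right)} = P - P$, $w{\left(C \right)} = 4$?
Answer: $36$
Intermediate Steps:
$E = -4$ ($E = 1 - 5 = -4$)
$v{\left(P \right)} = 0$
$B{\left(j \right)} = -36 + 9 j$ ($B{\left(j \right)} = - 9 \left(4 - j\right) = -36 + 9 j$)
$- B{\left(v{\left(E \right)} \right)} = - (-36 + 9 \cdot 0) = - (-36 + 0) = \left(-1\right) \left(-36\right) = 36$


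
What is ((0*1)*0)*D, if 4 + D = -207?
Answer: 0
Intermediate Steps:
D = -211 (D = -4 - 207 = -211)
((0*1)*0)*D = ((0*1)*0)*(-211) = (0*0)*(-211) = 0*(-211) = 0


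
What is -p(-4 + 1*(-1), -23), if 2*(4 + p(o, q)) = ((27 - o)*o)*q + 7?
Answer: -3679/2 ≈ -1839.5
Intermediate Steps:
p(o, q) = -1/2 + o*q*(27 - o)/2 (p(o, q) = -4 + (((27 - o)*o)*q + 7)/2 = -4 + ((o*(27 - o))*q + 7)/2 = -4 + (o*q*(27 - o) + 7)/2 = -4 + (7 + o*q*(27 - o))/2 = -4 + (7/2 + o*q*(27 - o)/2) = -1/2 + o*q*(27 - o)/2)
-p(-4 + 1*(-1), -23) = -(-1/2 - 1/2*(-23)*(-4 + 1*(-1))**2 + (27/2)*(-4 + 1*(-1))*(-23)) = -(-1/2 - 1/2*(-23)*(-4 - 1)**2 + (27/2)*(-4 - 1)*(-23)) = -(-1/2 - 1/2*(-23)*(-5)**2 + (27/2)*(-5)*(-23)) = -(-1/2 - 1/2*(-23)*25 + 3105/2) = -(-1/2 + 575/2 + 3105/2) = -1*3679/2 = -3679/2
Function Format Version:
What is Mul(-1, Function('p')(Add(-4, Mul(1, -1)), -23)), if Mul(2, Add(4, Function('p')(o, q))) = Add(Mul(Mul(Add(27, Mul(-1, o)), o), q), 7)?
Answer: Rational(-3679, 2) ≈ -1839.5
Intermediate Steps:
Function('p')(o, q) = Add(Rational(-1, 2), Mul(Rational(1, 2), o, q, Add(27, Mul(-1, o)))) (Function('p')(o, q) = Add(-4, Mul(Rational(1, 2), Add(Mul(Mul(Add(27, Mul(-1, o)), o), q), 7))) = Add(-4, Mul(Rational(1, 2), Add(Mul(Mul(o, Add(27, Mul(-1, o))), q), 7))) = Add(-4, Mul(Rational(1, 2), Add(Mul(o, q, Add(27, Mul(-1, o))), 7))) = Add(-4, Mul(Rational(1, 2), Add(7, Mul(o, q, Add(27, Mul(-1, o)))))) = Add(-4, Add(Rational(7, 2), Mul(Rational(1, 2), o, q, Add(27, Mul(-1, o))))) = Add(Rational(-1, 2), Mul(Rational(1, 2), o, q, Add(27, Mul(-1, o)))))
Mul(-1, Function('p')(Add(-4, Mul(1, -1)), -23)) = Mul(-1, Add(Rational(-1, 2), Mul(Rational(-1, 2), -23, Pow(Add(-4, Mul(1, -1)), 2)), Mul(Rational(27, 2), Add(-4, Mul(1, -1)), -23))) = Mul(-1, Add(Rational(-1, 2), Mul(Rational(-1, 2), -23, Pow(Add(-4, -1), 2)), Mul(Rational(27, 2), Add(-4, -1), -23))) = Mul(-1, Add(Rational(-1, 2), Mul(Rational(-1, 2), -23, Pow(-5, 2)), Mul(Rational(27, 2), -5, -23))) = Mul(-1, Add(Rational(-1, 2), Mul(Rational(-1, 2), -23, 25), Rational(3105, 2))) = Mul(-1, Add(Rational(-1, 2), Rational(575, 2), Rational(3105, 2))) = Mul(-1, Rational(3679, 2)) = Rational(-3679, 2)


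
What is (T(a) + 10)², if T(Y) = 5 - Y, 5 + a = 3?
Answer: 289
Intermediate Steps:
a = -2 (a = -5 + 3 = -2)
(T(a) + 10)² = ((5 - 1*(-2)) + 10)² = ((5 + 2) + 10)² = (7 + 10)² = 17² = 289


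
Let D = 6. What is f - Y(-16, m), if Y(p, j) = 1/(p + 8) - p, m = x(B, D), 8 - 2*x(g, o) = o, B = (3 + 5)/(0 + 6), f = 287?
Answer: 2169/8 ≈ 271.13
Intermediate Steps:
B = 4/3 (B = 8/6 = 8*(⅙) = 4/3 ≈ 1.3333)
x(g, o) = 4 - o/2
m = 1 (m = 4 - ½*6 = 4 - 3 = 1)
Y(p, j) = 1/(8 + p) - p
f - Y(-16, m) = 287 - (1 - 1*(-16)² - 8*(-16))/(8 - 16) = 287 - (1 - 1*256 + 128)/(-8) = 287 - (-1)*(1 - 256 + 128)/8 = 287 - (-1)*(-127)/8 = 287 - 1*127/8 = 287 - 127/8 = 2169/8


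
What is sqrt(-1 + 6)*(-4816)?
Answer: -4816*sqrt(5) ≈ -10769.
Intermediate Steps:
sqrt(-1 + 6)*(-4816) = sqrt(5)*(-4816) = -4816*sqrt(5)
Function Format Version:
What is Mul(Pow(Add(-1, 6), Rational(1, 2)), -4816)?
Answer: Mul(-4816, Pow(5, Rational(1, 2))) ≈ -10769.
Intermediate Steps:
Mul(Pow(Add(-1, 6), Rational(1, 2)), -4816) = Mul(Pow(5, Rational(1, 2)), -4816) = Mul(-4816, Pow(5, Rational(1, 2)))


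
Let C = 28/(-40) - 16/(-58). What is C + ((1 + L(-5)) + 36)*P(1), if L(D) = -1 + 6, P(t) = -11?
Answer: -134103/290 ≈ -462.42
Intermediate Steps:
L(D) = 5
C = -123/290 (C = 28*(-1/40) - 16*(-1/58) = -7/10 + 8/29 = -123/290 ≈ -0.42414)
C + ((1 + L(-5)) + 36)*P(1) = -123/290 + ((1 + 5) + 36)*(-11) = -123/290 + (6 + 36)*(-11) = -123/290 + 42*(-11) = -123/290 - 462 = -134103/290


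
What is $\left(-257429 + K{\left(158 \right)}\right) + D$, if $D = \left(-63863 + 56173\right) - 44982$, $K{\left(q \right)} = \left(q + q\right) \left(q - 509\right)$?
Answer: $-421017$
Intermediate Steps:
$K{\left(q \right)} = 2 q \left(-509 + q\right)$
$D = -52672$ ($D = -7690 - 44982 = -52672$)
$\left(-257429 + K{\left(158 \right)}\right) + D = \left(-257429 + 2 \cdot 158 \left(-509 + 158\right)\right) - 52672 = \left(-257429 + 2 \cdot 158 \left(-351\right)\right) - 52672 = \left(-257429 - 110916\right) - 52672 = -368345 - 52672 = -421017$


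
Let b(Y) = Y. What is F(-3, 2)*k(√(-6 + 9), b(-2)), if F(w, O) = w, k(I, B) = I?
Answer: -3*√3 ≈ -5.1962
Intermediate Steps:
F(-3, 2)*k(√(-6 + 9), b(-2)) = -3*√(-6 + 9) = -3*√3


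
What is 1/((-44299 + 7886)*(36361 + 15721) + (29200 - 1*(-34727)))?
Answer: -1/1896397939 ≈ -5.2732e-10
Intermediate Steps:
1/((-44299 + 7886)*(36361 + 15721) + (29200 - 1*(-34727))) = 1/(-36413*52082 + (29200 + 34727)) = 1/(-1896461866 + 63927) = 1/(-1896397939) = -1/1896397939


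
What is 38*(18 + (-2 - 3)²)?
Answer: 1634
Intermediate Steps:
38*(18 + (-2 - 3)²) = 38*(18 + (-5)²) = 38*(18 + 25) = 38*43 = 1634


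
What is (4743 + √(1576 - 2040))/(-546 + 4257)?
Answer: 1581/1237 + 4*I*√29/3711 ≈ 1.2781 + 0.0058045*I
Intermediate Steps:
(4743 + √(1576 - 2040))/(-546 + 4257) = (4743 + √(-464))/3711 = (4743 + 4*I*√29)*(1/3711) = 1581/1237 + 4*I*√29/3711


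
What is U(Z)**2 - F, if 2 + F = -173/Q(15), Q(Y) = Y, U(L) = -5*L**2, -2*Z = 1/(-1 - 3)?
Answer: 831863/61440 ≈ 13.539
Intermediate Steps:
Z = 1/8 (Z = -1/(2*(-1 - 3)) = -1/2/(-4) = -1/2*(-1/4) = 1/8 ≈ 0.12500)
F = -203/15 (F = -2 - 173/15 = -203/15 ≈ -13.533)
U(Z)**2 - F = (-5*(1/8)**2)**2 - 1*(-203/15) = (-5*1/64)**2 + 203/15 = (-5/64)**2 + 203/15 = 25/4096 + 203/15 = 831863/61440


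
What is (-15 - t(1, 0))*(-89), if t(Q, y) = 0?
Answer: 1335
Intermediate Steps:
(-15 - t(1, 0))*(-89) = (-15 - 1*0)*(-89) = (-15 + 0)*(-89) = -15*(-89) = 1335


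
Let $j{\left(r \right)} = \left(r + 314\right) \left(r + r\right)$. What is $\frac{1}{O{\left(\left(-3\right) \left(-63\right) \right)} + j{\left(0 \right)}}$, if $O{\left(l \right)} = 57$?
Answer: $\frac{1}{57} \approx 0.017544$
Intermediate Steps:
$j{\left(r \right)} = 2 r \left(314 + r\right)$ ($j{\left(r \right)} = \left(314 + r\right) 2 r = 2 r \left(314 + r\right)$)
$\frac{1}{O{\left(\left(-3\right) \left(-63\right) \right)} + j{\left(0 \right)}} = \frac{1}{57 + 2 \cdot 0 \left(314 + 0\right)} = \frac{1}{57 + 2 \cdot 0 \cdot 314} = \frac{1}{57 + 0} = \frac{1}{57}$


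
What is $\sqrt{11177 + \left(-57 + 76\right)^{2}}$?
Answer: $3 \sqrt{1282} \approx 107.42$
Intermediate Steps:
$\sqrt{11177 + \left(-57 + 76\right)^{2}} = \sqrt{11177 + 19^{2}} = \sqrt{11177 + 361} = \sqrt{11538} = 3 \sqrt{1282}$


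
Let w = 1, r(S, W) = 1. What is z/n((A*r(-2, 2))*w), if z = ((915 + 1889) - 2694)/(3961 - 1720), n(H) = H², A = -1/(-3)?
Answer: 110/249 ≈ 0.44177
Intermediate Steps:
A = ⅓ (A = -1*(-⅓) = ⅓ ≈ 0.33333)
z = 110/2241 (z = (2804 - 2694)/2241 = 110*(1/2241) = 110/2241 ≈ 0.049085)
z/n((A*r(-2, 2))*w) = 110/(2241*((((⅓)*1)*1)²)) = 110/(2241*(((⅓)*1)²)) = 110/(2241*((⅓)²)) = 110/(2241*(⅑)) = (110/2241)*9 = 110/249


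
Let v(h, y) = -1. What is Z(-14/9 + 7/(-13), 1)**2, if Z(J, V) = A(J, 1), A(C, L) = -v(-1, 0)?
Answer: 1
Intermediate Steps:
A(C, L) = 1 (A(C, L) = -1*(-1) = 1)
Z(J, V) = 1
Z(-14/9 + 7/(-13), 1)**2 = 1**2 = 1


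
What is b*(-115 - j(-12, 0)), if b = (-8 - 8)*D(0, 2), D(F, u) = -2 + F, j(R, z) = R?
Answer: -3296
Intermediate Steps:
b = 32 (b = (-8 - 8)*(-2 + 0) = -16*(-2) = 32)
b*(-115 - j(-12, 0)) = 32*(-115 - 1*(-12)) = 32*(-115 + 12) = 32*(-103) = -3296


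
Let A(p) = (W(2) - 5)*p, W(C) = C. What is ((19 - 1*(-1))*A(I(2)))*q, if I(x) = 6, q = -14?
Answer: 5040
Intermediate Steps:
A(p) = -3*p (A(p) = (2 - 5)*p = -3*p)
((19 - 1*(-1))*A(I(2)))*q = ((19 - 1*(-1))*(-3*6))*(-14) = ((19 + 1)*(-18))*(-14) = (20*(-18))*(-14) = -360*(-14) = 5040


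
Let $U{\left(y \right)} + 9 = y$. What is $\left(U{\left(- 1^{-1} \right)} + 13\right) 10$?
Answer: $30$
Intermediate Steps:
$U{\left(y \right)} = -9 + y$
$\left(U{\left(- 1^{-1} \right)} + 13\right) 10 = \left(\left(-9 - 1^{-1}\right) + 13\right) 10 = \left(\left(-9 - 1\right) + 13\right) 10 = \left(-10 + 13\right) 10 = 3 \cdot 10 = 30$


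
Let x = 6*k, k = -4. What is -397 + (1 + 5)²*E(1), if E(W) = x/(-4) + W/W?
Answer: -145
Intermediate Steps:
x = -24 (x = 6*(-4) = -24)
E(W) = 7 (E(W) = -24/(-4) + W/W = -24*(-¼) + 1 = 6 + 1 = 7)
-397 + (1 + 5)²*E(1) = -397 + (1 + 5)²*7 = -397 + 6²*7 = -397 + 36*7 = -397 + 252 = -145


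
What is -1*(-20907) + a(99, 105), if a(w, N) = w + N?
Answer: 21111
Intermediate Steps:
a(w, N) = N + w
-1*(-20907) + a(99, 105) = -1*(-20907) + (105 + 99) = 20907 + 204 = 21111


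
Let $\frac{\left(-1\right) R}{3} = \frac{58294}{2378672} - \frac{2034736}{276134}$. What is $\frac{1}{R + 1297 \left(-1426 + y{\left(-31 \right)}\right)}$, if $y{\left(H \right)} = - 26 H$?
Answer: $- \frac{164208053512}{132042646246693283} \approx -1.2436 \cdot 10^{-6}$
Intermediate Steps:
$R = \frac{3617904446397}{164208053512}$ ($R = - 3 \left(\frac{58294}{2378672} - \frac{2034736}{276134}\right) = - 3 \left(58294 \cdot \frac{1}{2378672} - \frac{1017368}{138067}\right) = - 3 \left(\frac{29147}{1189336} - \frac{1017368}{138067}\right) = \left(-3\right) \left(- \frac{1205968148799}{164208053512}\right) = \frac{3617904446397}{164208053512} \approx 22.032$)
$\frac{1}{R + 1297 \left(-1426 + y{\left(-31 \right)}\right)} = \frac{1}{\frac{3617904446397}{164208053512} + 1297 \left(-1426 - -806\right)} = \frac{1}{\frac{3617904446397}{164208053512} + 1297 \left(-1426 + 806\right)} = \frac{1}{\frac{3617904446397}{164208053512} + 1297 \left(-620\right)} = \frac{1}{\frac{3617904446397}{164208053512} - 804140} = \frac{1}{- \frac{132042646246693283}{164208053512}} = - \frac{164208053512}{132042646246693283}$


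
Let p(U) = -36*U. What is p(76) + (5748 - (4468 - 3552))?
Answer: 2096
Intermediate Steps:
p(76) + (5748 - (4468 - 3552)) = -36*76 + (5748 - (4468 - 3552)) = -2736 + (5748 - 1*916) = -2736 + (5748 - 916) = -2736 + 4832 = 2096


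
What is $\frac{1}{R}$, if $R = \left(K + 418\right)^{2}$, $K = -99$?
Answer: $\frac{1}{101761} \approx 9.827 \cdot 10^{-6}$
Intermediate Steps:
$R = 101761$ ($R = \left(-99 + 418\right)^{2} = 319^{2} = 101761$)
$\frac{1}{R} = \frac{1}{101761}$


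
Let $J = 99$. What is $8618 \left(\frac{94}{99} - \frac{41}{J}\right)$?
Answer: $\frac{456754}{99} \approx 4613.7$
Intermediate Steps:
$8618 \left(\frac{94}{99} - \frac{41}{J}\right) = 8618 \left(\frac{94}{99} - \frac{41}{99}\right) = 8618 \cdot \frac{53}{99} = \frac{456754}{99}$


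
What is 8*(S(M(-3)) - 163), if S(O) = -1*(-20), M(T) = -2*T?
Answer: -1144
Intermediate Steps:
S(O) = 20
8*(S(M(-3)) - 163) = 8*(20 - 163) = 8*(-143) = -1144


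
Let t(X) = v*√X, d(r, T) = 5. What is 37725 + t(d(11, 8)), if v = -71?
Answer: 37725 - 71*√5 ≈ 37566.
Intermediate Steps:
t(X) = -71*√X
37725 + t(d(11, 8)) = 37725 - 71*√5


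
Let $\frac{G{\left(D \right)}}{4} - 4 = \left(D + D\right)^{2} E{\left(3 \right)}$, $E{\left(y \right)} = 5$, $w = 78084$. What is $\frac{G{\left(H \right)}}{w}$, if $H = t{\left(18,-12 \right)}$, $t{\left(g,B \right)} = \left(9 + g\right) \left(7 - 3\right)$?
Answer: $\frac{233284}{19521} \approx 11.95$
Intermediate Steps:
$t{\left(g,B \right)} = 36 + 4 g$ ($t{\left(g,B \right)} = \left(9 + g\right) 4 = 36 + 4 g$)
$H = 108$ ($H = 36 + 4 \cdot 18 = 36 + 72 = 108$)
$G{\left(D \right)} = 16 + 80 D^{2}$ ($G{\left(D \right)} = 16 + 4 \left(D + D\right)^{2} \cdot 5 = 16 + 4 \left(2 D\right)^{2} \cdot 5 = 16 + 4 \cdot 4 D^{2} \cdot 5 = 16 + 4 \cdot 20 D^{2} = 16 + 80 D^{2}$)
$\frac{G{\left(H \right)}}{w} = \frac{16 + 80 \cdot 108^{2}}{78084} = \left(16 + 80 \cdot 11664\right) \frac{1}{78084} = \left(16 + 933120\right) \frac{1}{78084} = 933136 \cdot \frac{1}{78084} = \frac{233284}{19521}$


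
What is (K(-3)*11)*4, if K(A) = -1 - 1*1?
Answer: -88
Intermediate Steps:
K(A) = -2 (K(A) = -1 - 1 = -2)
(K(-3)*11)*4 = -2*11*4 = -22*4 = -88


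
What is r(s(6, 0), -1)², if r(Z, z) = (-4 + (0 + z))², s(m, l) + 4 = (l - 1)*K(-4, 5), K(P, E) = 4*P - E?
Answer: 625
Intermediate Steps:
K(P, E) = -E + 4*P
s(m, l) = 17 - 21*l (s(m, l) = -4 + (l - 1)*(-1*5 + 4*(-4)) = -4 + (-1 + l)*(-5 - 16) = -4 + (-1 + l)*(-21) = -4 + (21 - 21*l) = 17 - 21*l)
r(Z, z) = (-4 + z)²
r(s(6, 0), -1)² = ((-4 - 1)²)² = ((-5)²)² = 25² = 625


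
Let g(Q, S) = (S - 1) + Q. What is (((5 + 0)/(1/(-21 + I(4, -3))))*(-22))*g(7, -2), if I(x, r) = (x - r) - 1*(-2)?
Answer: 5280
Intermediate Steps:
g(Q, S) = -1 + Q + S (g(Q, S) = (-1 + S) + Q = -1 + Q + S)
I(x, r) = 2 + x - r (I(x, r) = (x - r) + 2 = 2 + x - r)
(((5 + 0)/(1/(-21 + I(4, -3))))*(-22))*g(7, -2) = (((5 + 0)/(1/(-21 + (2 + 4 - 1*(-3)))))*(-22))*(-1 + 7 - 2) = ((5/(1/(-21 + (2 + 4 + 3))))*(-22))*4 = ((5/(1/(-21 + 9)))*(-22))*4 = ((5/(1/(-12)))*(-22))*4 = ((5/(-1/12))*(-22))*4 = ((5*(-12))*(-22))*4 = -60*(-22)*4 = 1320*4 = 5280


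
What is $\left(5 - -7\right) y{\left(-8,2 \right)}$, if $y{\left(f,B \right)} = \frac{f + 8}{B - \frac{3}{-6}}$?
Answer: $0$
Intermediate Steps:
$y{\left(f,B \right)} = \frac{8 + f}{\frac{1}{2} + B}$ ($y{\left(f,B \right)} = \frac{8 + f}{B - - \frac{1}{2}} = \frac{8 + f}{B + \frac{1}{2}} = \frac{8 + f}{\frac{1}{2} + B}$)
$\left(5 - -7\right) y{\left(-8,2 \right)} = \left(5 - -7\right) \frac{2 \left(8 - 8\right)}{1 + 2 \cdot 2} = \left(5 + 7\right) 2 \frac{1}{1 + 4} \cdot 0 = 12 \cdot 2 \cdot \frac{1}{5} \cdot 0 = 12 \cdot 0 = 0$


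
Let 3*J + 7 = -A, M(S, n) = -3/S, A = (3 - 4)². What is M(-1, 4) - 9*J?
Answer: 27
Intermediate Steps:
A = 1 (A = (-1)² = 1)
J = -8/3 (J = -7/3 + (-1*1)/3 = -7/3 + (⅓)*(-1) = -7/3 - ⅓ = -8/3 ≈ -2.6667)
M(-1, 4) - 9*J = -3/(-1) - 9*(-8/3) = -3*(-1) + 24 = 3 + 24 = 27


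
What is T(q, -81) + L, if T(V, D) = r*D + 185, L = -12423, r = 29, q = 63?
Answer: -14587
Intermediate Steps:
T(V, D) = 185 + 29*D (T(V, D) = 29*D + 185 = 185 + 29*D)
T(q, -81) + L = (185 + 29*(-81)) - 12423 = (185 - 2349) - 12423 = -2164 - 12423 = -14587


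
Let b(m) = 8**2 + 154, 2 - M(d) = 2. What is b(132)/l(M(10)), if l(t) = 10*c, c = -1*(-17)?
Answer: 109/85 ≈ 1.2824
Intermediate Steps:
c = 17
M(d) = 0 (M(d) = 2 - 1*2 = 2 - 2 = 0)
b(m) = 218 (b(m) = 64 + 154 = 218)
l(t) = 170 (l(t) = 10*17 = 170)
b(132)/l(M(10)) = 218/170 = 218*(1/170) = 109/85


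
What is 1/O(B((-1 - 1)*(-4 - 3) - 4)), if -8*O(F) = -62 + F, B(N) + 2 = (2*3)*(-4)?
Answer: 1/11 ≈ 0.090909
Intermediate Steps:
B(N) = -26 (B(N) = -2 + (2*3)*(-4) = -2 + 6*(-4) = -2 - 24 = -26)
O(F) = 31/4 - F/8 (O(F) = -(-62 + F)/8 = 31/4 - F/8)
1/O(B((-1 - 1)*(-4 - 3) - 4)) = 1/(31/4 - ⅛*(-26)) = 1/(31/4 + 13/4) = 1/11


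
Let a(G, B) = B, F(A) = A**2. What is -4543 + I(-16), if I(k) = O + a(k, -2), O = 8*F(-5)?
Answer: -4345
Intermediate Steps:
O = 200 (O = 8*(-5)**2 = 8*25 = 200)
I(k) = 198 (I(k) = 200 - 2 = 198)
-4543 + I(-16) = -4543 + 198 = -4345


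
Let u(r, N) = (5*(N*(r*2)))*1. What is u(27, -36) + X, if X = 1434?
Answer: -8286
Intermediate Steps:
u(r, N) = 10*N*r (u(r, N) = (5*(N*(2*r)))*1 = (5*(2*N*r))*1 = (10*N*r)*1 = 10*N*r)
u(27, -36) + X = 10*(-36)*27 + 1434 = -9720 + 1434 = -8286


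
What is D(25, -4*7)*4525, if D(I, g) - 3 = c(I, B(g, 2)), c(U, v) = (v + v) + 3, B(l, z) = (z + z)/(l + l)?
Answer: 185525/7 ≈ 26504.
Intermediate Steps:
B(l, z) = z/l (B(l, z) = (2*z)/((2*l)) = (2*z)*(1/(2*l)) = z/l)
c(U, v) = 3 + 2*v (c(U, v) = 2*v + 3 = 3 + 2*v)
D(I, g) = 6 + 4/g (D(I, g) = 3 + (3 + 2*(2/g)) = 3 + (3 + 4/g) = 6 + 4/g)
D(25, -4*7)*4525 = (6 + 4/((-4*7)))*4525 = (6 + 4/(-28))*4525 = (6 + 4*(-1/28))*4525 = (6 - ⅐)*4525 = (41/7)*4525 = 185525/7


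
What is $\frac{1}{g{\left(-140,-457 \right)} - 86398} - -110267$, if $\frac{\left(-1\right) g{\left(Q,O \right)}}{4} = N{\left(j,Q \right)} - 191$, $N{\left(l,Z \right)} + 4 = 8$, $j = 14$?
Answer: $\frac{9444368549}{85650} \approx 1.1027 \cdot 10^{5}$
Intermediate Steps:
$N{\left(l,Z \right)} = 4$ ($N{\left(l,Z \right)} = -4 + 8 = 4$)
$g{\left(Q,O \right)} = 748$ ($g{\left(Q,O \right)} = - 4 \left(4 - 191\right) = \left(-4\right) \left(-187\right) = 748$)
$\frac{1}{g{\left(-140,-457 \right)} - 86398} - -110267 = \frac{1}{748 - 86398} - -110267 = \frac{1}{-85650} + 110267 = - \frac{1}{85650} + 110267 = \frac{9444368549}{85650}$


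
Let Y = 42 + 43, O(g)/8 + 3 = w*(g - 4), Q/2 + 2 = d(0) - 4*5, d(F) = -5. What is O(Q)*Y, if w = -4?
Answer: 155720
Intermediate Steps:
Q = -54 (Q = -4 + 2*(-5 - 4*5) = -4 + 2*(-5 - 20) = -4 + 2*(-25) = -4 - 50 = -54)
O(g) = 104 - 32*g (O(g) = -24 + 8*(-4*(g - 4)) = -24 + 8*(-4*(-4 + g)) = -24 + 8*(16 - 4*g) = -24 + (128 - 32*g) = 104 - 32*g)
Y = 85
O(Q)*Y = (104 - 32*(-54))*85 = (104 + 1728)*85 = 1832*85 = 155720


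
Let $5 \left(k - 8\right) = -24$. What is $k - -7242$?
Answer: $\frac{36226}{5} \approx 7245.2$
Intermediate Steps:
$k = \frac{16}{5}$ ($k = 8 + \frac{1}{5} \left(-24\right) = 8 - \frac{24}{5} = \frac{16}{5} \approx 3.2$)
$k - -7242 = \frac{16}{5} - -7242 = \frac{16}{5} + 7242 = \frac{36226}{5}$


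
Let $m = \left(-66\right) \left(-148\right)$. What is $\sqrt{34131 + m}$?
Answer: $\sqrt{43899} \approx 209.52$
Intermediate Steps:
$m = 9768$
$\sqrt{34131 + m} = \sqrt{34131 + 9768} = \sqrt{43899}$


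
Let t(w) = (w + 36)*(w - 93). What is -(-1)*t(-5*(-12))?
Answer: -3168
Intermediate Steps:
t(w) = (-93 + w)*(36 + w) (t(w) = (36 + w)*(-93 + w) = (-93 + w)*(36 + w))
-(-1)*t(-5*(-12)) = -(-1)*(-3348 + (-5*(-12))**2 - (-285)*(-12)) = -(-1)*(-3348 + 60**2 - 57*60) = -(-1)*(-3348 + 3600 - 3420) = -(-1)*(-3168) = -1*3168 = -3168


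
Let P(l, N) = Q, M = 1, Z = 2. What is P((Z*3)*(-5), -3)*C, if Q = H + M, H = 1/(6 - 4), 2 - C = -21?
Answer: 69/2 ≈ 34.500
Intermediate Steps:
C = 23 (C = 2 - 1*(-21) = 2 + 21 = 23)
H = ½ (H = 1/2 = ½ ≈ 0.50000)
Q = 3/2 (Q = ½ + 1 = 3/2 ≈ 1.5000)
P(l, N) = 3/2
P((Z*3)*(-5), -3)*C = (3/2)*23 = 69/2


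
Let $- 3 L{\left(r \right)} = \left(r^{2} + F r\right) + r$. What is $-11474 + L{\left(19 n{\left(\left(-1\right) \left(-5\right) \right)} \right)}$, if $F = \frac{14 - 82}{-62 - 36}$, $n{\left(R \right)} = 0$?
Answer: $-11474$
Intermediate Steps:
$F = \frac{34}{49}$ ($F = - \frac{68}{-98} = \left(-68\right) \left(- \frac{1}{98}\right) = \frac{34}{49} \approx 0.69388$)
$L{\left(r \right)} = - \frac{83 r}{147} - \frac{r^{2}}{3}$ ($L{\left(r \right)} = - \frac{\left(r^{2} + \frac{34 r}{49}\right) + r}{3} = - \frac{r^{2} + \frac{83 r}{49}}{3} = - \frac{83 r}{147} - \frac{r^{2}}{3}$)
$-11474 + L{\left(19 n{\left(\left(-1\right) \left(-5\right) \right)} \right)} = -11474 - \frac{19 \cdot 0 \left(83 + 49 \cdot 19 \cdot 0\right)}{147} = -11474 - 0 \left(83 + 49 \cdot 0\right) = -11474 - 0 \left(83 + 0\right) = -11474 - 0 \cdot 83 = -11474 + 0 = -11474$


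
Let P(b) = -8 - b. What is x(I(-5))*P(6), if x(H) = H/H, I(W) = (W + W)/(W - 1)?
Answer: -14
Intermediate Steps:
I(W) = 2*W/(-1 + W) (I(W) = (2*W)/(-1 + W) = 2*W/(-1 + W))
x(H) = 1
x(I(-5))*P(6) = 1*(-8 - 1*6) = 1*(-8 - 6) = 1*(-14) = -14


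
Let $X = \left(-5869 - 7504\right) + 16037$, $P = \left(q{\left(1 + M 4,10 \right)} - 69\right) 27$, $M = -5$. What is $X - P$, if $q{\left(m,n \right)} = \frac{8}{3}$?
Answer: $4455$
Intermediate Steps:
$q{\left(m,n \right)} = \frac{8}{3}$ ($q{\left(m,n \right)} = 8 \cdot \frac{1}{3} = \frac{8}{3}$)
$P = -1791$ ($P = \left(\frac{8}{3} - 69\right) 27 = \left(- \frac{199}{3}\right) 27 = -1791$)
$X = 2664$ ($X = -13373 + 16037 = 2664$)
$X - P = 2664 - -1791 = 2664 + 1791 = 4455$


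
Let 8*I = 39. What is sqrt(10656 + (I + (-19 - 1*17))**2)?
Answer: 9*sqrt(9185)/8 ≈ 107.82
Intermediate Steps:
I = 39/8 (I = (1/8)*39 = 39/8 ≈ 4.8750)
sqrt(10656 + (I + (-19 - 1*17))**2) = sqrt(10656 + (39/8 + (-19 - 1*17))**2) = sqrt(10656 + (39/8 + (-19 - 17))**2) = sqrt(10656 + (39/8 - 36)**2) = sqrt(10656 + (-249/8)**2) = sqrt(10656 + 62001/64) = sqrt(743985/64) = 9*sqrt(9185)/8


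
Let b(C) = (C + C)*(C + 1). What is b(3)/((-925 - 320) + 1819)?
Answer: 12/287 ≈ 0.041812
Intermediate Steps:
b(C) = 2*C*(1 + C) (b(C) = (2*C)*(1 + C) = 2*C*(1 + C))
b(3)/((-925 - 320) + 1819) = (2*3*(1 + 3))/((-925 - 320) + 1819) = (2*3*4)/(-1245 + 1819) = 24/574 = 24*(1/574) = 12/287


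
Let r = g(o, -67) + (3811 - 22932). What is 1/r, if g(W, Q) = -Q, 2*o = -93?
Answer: -1/19054 ≈ -5.2482e-5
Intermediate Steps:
o = -93/2 (o = (1/2)*(-93) = -93/2 ≈ -46.500)
r = -19054 (r = -1*(-67) + (3811 - 22932) = 67 - 19121 = -19054)
1/r = 1/(-19054) = -1/19054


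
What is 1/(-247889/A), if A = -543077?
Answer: 543077/247889 ≈ 2.1908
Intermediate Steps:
1/(-247889/A) = 1/(-247889/(-543077)) = 1/(-247889*(-1/543077)) = 1/(247889/543077) = 543077/247889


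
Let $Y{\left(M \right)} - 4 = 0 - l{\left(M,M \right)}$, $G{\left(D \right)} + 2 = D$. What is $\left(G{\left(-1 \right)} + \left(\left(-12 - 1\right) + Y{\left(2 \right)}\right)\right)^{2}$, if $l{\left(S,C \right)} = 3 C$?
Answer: $324$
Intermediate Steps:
$G{\left(D \right)} = -2 + D$
$Y{\left(M \right)} = 4 - 3 M$ ($Y{\left(M \right)} = 4 + \left(0 - 3 M\right) = 4 - 3 M$)
$\left(G{\left(-1 \right)} + \left(\left(-12 - 1\right) + Y{\left(2 \right)}\right)\right)^{2} = \left(\left(-2 - 1\right) + \left(\left(-12 - 1\right) + \left(4 - 6\right)\right)\right)^{2} = \left(-3 + \left(-13 + \left(4 - 6\right)\right)\right)^{2} = \left(-3 - 15\right)^{2} = \left(-18\right)^{2} = 324$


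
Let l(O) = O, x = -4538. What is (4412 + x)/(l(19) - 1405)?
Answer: 1/11 ≈ 0.090909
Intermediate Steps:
(4412 + x)/(l(19) - 1405) = (4412 - 4538)/(19 - 1405) = -126/(-1386) = -126*(-1/1386) = 1/11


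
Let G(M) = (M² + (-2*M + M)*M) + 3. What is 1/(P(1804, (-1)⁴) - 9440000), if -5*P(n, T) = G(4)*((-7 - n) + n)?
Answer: -5/47199979 ≈ -1.0593e-7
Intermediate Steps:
G(M) = 3 (G(M) = (M² + (-M)*M) + 3 = (M² - M²) + 3 = 0 + 3 = 3)
P(n, T) = 21/5 (P(n, T) = -3*((-7 - n) + n)/5 = -3*(-7)/5 = -⅕*(-21) = 21/5)
1/(P(1804, (-1)⁴) - 9440000) = 1/(21/5 - 9440000) = 1/(-47199979/5) = -5/47199979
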